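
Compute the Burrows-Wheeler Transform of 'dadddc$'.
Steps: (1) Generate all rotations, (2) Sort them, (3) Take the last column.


Rotations (sorted):
  0: $dadddc -> last char: c
  1: adddc$d -> last char: d
  2: c$daddd -> last char: d
  3: dadddc$ -> last char: $
  4: dc$dadd -> last char: d
  5: ddc$dad -> last char: d
  6: dddc$da -> last char: a


BWT = cdd$dda


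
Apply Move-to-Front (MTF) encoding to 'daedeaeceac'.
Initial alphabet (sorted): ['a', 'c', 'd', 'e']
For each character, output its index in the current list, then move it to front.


MTF encoding:
'd': index 2 in ['a', 'c', 'd', 'e'] -> ['d', 'a', 'c', 'e']
'a': index 1 in ['d', 'a', 'c', 'e'] -> ['a', 'd', 'c', 'e']
'e': index 3 in ['a', 'd', 'c', 'e'] -> ['e', 'a', 'd', 'c']
'd': index 2 in ['e', 'a', 'd', 'c'] -> ['d', 'e', 'a', 'c']
'e': index 1 in ['d', 'e', 'a', 'c'] -> ['e', 'd', 'a', 'c']
'a': index 2 in ['e', 'd', 'a', 'c'] -> ['a', 'e', 'd', 'c']
'e': index 1 in ['a', 'e', 'd', 'c'] -> ['e', 'a', 'd', 'c']
'c': index 3 in ['e', 'a', 'd', 'c'] -> ['c', 'e', 'a', 'd']
'e': index 1 in ['c', 'e', 'a', 'd'] -> ['e', 'c', 'a', 'd']
'a': index 2 in ['e', 'c', 'a', 'd'] -> ['a', 'e', 'c', 'd']
'c': index 2 in ['a', 'e', 'c', 'd'] -> ['c', 'a', 'e', 'd']


Output: [2, 1, 3, 2, 1, 2, 1, 3, 1, 2, 2]


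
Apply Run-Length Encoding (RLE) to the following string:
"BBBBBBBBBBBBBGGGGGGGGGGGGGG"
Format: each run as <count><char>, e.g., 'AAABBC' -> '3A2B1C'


Scanning runs left to right:
  i=0: run of 'B' x 13 -> '13B'
  i=13: run of 'G' x 14 -> '14G'

RLE = 13B14G


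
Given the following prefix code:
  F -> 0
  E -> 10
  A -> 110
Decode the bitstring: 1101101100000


Decoding step by step:
Bits 110 -> A
Bits 110 -> A
Bits 110 -> A
Bits 0 -> F
Bits 0 -> F
Bits 0 -> F
Bits 0 -> F


Decoded message: AAAFFFF


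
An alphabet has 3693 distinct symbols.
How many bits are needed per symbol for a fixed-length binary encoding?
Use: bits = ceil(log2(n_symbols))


log2(3693) = 11.8506
Bracket: 2^11 = 2048 < 3693 <= 2^12 = 4096
So ceil(log2(3693)) = 12

bits = ceil(log2(3693)) = ceil(11.8506) = 12 bits


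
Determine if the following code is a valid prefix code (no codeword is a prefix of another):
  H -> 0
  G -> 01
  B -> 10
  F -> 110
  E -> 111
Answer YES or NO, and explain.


Checking each pair (does one codeword prefix another?):
  H='0' vs G='01': prefix -- VIOLATION

NO -- this is NOT a valid prefix code. H (0) is a prefix of G (01).


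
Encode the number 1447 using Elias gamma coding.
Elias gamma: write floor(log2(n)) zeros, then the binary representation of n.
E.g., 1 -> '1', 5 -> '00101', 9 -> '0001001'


num_bits = floor(log2(1447)) + 1 = 11
leading_zeros = num_bits - 1 = 10
binary(1447) = 10110100111

Elias gamma(1447) = '0000000000' + '10110100111' = 000000000010110100111 (21 bits)


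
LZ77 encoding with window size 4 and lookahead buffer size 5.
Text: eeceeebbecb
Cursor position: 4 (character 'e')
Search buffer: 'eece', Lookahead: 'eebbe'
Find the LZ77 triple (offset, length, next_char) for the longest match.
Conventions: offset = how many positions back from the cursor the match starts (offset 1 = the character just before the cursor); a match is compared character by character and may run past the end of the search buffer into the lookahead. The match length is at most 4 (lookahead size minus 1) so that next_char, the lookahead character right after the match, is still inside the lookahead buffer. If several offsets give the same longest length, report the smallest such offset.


Try each offset into the search buffer:
  offset=1 (pos 3, char 'e'): match length 2
  offset=2 (pos 2, char 'c'): match length 0
  offset=3 (pos 1, char 'e'): match length 1
  offset=4 (pos 0, char 'e'): match length 2
Longest match has length 2, found at offsets 1, 4; take the smallest, offset 1.
next_char = character at position 4 + 2 = 6 -> 'b'

Best match: offset=1, length=2 (matching 'ee' starting at position 3)
LZ77 triple: (1, 2, 'b')


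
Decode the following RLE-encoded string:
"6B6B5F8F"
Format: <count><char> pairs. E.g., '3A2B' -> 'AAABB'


Expanding each <count><char> pair:
  6B -> 'BBBBBB'
  6B -> 'BBBBBB'
  5F -> 'FFFFF'
  8F -> 'FFFFFFFF'

Decoded = BBBBBBBBBBBBFFFFFFFFFFFFF


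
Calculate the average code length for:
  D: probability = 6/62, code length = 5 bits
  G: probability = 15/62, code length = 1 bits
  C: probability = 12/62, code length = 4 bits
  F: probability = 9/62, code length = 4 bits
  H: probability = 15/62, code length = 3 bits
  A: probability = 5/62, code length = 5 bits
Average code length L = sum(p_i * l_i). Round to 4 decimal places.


Weighted contributions p_i * l_i:
  D: (6/62) * 5 = 30/62
  G: (15/62) * 1 = 15/62
  C: (12/62) * 4 = 48/62
  F: (9/62) * 4 = 36/62
  H: (15/62) * 3 = 45/62
  A: (5/62) * 5 = 25/62
Sum = (30 + 15 + 48 + 36 + 45 + 25)/62 = 199/62

L = 199/62 = 3.2097 bits/symbol


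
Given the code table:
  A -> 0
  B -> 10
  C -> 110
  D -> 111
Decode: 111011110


Decoding:
111 -> D
0 -> A
111 -> D
10 -> B


Result: DADB


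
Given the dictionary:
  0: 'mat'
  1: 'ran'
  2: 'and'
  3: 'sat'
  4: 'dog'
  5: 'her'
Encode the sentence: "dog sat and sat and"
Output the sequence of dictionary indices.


Look up each word in the dictionary:
  'dog' -> 4
  'sat' -> 3
  'and' -> 2
  'sat' -> 3
  'and' -> 2

Encoded: [4, 3, 2, 3, 2]


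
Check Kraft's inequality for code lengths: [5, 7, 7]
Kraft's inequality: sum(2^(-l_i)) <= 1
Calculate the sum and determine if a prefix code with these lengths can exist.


Sum = 2^(-5) + 2^(-7) + 2^(-7)
    = 0.03125 + 0.0078125 + 0.0078125
    = 6/128 = 0.046875
Since 0.046875 <= 1, Kraft's inequality IS satisfied.
A prefix code with these lengths CAN exist.

Kraft sum = 0.046875. Satisfied.


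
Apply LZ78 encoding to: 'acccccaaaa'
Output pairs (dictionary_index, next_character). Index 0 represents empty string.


LZ78 encoding steps:
Dictionary: {0: ''}
Step 1: w='' (idx 0), next='a' -> output (0, 'a'), add 'a' as idx 1
Step 2: w='' (idx 0), next='c' -> output (0, 'c'), add 'c' as idx 2
Step 3: w='c' (idx 2), next='c' -> output (2, 'c'), add 'cc' as idx 3
Step 4: w='cc' (idx 3), next='a' -> output (3, 'a'), add 'cca' as idx 4
Step 5: w='a' (idx 1), next='a' -> output (1, 'a'), add 'aa' as idx 5
Step 6: w='a' (idx 1), end of input -> output (1, '')


Encoded: [(0, 'a'), (0, 'c'), (2, 'c'), (3, 'a'), (1, 'a'), (1, '')]


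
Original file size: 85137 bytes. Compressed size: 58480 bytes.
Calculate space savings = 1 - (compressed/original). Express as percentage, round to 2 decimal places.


ratio = compressed/original = 58480/85137 = 0.686893
savings = 1 - ratio = 1 - 0.686893 = 0.313107
as a percentage: 0.313107 * 100 = 31.31%

Space savings = 1 - 58480/85137 = 31.31%


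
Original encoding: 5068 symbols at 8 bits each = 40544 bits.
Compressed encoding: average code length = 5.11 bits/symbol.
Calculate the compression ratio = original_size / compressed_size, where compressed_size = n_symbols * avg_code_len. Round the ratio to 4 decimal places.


original_size = n_symbols * orig_bits = 5068 * 8 = 40544 bits
compressed_size = n_symbols * avg_code_len = 5068 * 5.11 = 25897.48 bits
ratio = original_size / compressed_size = 40544 / 25897.48 = 1.5656

Compression ratio = 1.5656


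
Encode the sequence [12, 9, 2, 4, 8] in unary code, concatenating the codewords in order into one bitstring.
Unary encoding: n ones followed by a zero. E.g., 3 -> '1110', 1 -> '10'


Encode each number as n ones followed by a terminating 0:
  12 -> 1111111111110 (13 bits)
  9 -> 1111111110 (10 bits)
  2 -> 110 (3 bits)
  4 -> 11110 (5 bits)
  8 -> 111111110 (9 bits)
Total length = 13 + 10 + 3 + 5 + 9 = 40 bits.

Unary([12, 9, 2, 4, 8]) = 1111111111110111111111011011110111111110 (40 bits)


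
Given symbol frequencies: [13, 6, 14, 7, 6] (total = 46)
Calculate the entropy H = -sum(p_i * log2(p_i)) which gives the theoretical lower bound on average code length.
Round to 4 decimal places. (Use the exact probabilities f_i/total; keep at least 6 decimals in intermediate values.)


Per-symbol terms -p_i * log2(p_i) with p_i = f_i/46:
  p = 13/46 = 0.282609: log2(p) = -1.823122, -p*log2(p) = 0.515230
  p = 6/46 = 0.130435: log2(p) = -2.938599, -p*log2(p) = 0.383296
  p = 14/46 = 0.304348: log2(p) = -1.716207, -p*log2(p) = 0.522324
  p = 7/46 = 0.152174: log2(p) = -2.716207, -p*log2(p) = 0.413336
  p = 6/46 = 0.130435: log2(p) = -2.938599, -p*log2(p) = 0.383296
H = 0.515230 + 0.383296 + 0.522324 + 0.413336 + 0.383296 = 2.217482

H = 2.2175 bits/symbol


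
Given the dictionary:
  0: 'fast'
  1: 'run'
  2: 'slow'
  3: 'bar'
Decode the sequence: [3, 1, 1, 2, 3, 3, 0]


Look up each index in the dictionary:
  3 -> 'bar'
  1 -> 'run'
  1 -> 'run'
  2 -> 'slow'
  3 -> 'bar'
  3 -> 'bar'
  0 -> 'fast'

Decoded: "bar run run slow bar bar fast"


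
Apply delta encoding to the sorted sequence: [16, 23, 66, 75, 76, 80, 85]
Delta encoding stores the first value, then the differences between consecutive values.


First value: 16
Deltas:
  23 - 16 = 7
  66 - 23 = 43
  75 - 66 = 9
  76 - 75 = 1
  80 - 76 = 4
  85 - 80 = 5


Delta encoded: [16, 7, 43, 9, 1, 4, 5]


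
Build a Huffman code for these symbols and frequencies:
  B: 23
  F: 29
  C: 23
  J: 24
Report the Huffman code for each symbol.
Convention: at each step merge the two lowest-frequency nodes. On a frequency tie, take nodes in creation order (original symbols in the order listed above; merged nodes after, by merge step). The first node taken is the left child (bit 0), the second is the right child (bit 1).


Huffman tree construction:
Step 1: Merge B(23) + C(23) = 46
Step 2: Merge J(24) + F(29) = 53
Step 3: Merge (B+C)(46) + (J+F)(53) = 99
Read each symbol's code off the tree from the root (left child = 0, right child = 1).

Codes:
  B: 00 (length 2)
  F: 11 (length 2)
  C: 01 (length 2)
  J: 10 (length 2)
Average code length: 198/99 = 2.0000 bits/symbol


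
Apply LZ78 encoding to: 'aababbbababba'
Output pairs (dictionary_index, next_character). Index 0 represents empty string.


LZ78 encoding steps:
Dictionary: {0: ''}
Step 1: w='' (idx 0), next='a' -> output (0, 'a'), add 'a' as idx 1
Step 2: w='a' (idx 1), next='b' -> output (1, 'b'), add 'ab' as idx 2
Step 3: w='ab' (idx 2), next='b' -> output (2, 'b'), add 'abb' as idx 3
Step 4: w='' (idx 0), next='b' -> output (0, 'b'), add 'b' as idx 4
Step 5: w='ab' (idx 2), next='a' -> output (2, 'a'), add 'aba' as idx 5
Step 6: w='b' (idx 4), next='b' -> output (4, 'b'), add 'bb' as idx 6
Step 7: w='a' (idx 1), end of input -> output (1, '')


Encoded: [(0, 'a'), (1, 'b'), (2, 'b'), (0, 'b'), (2, 'a'), (4, 'b'), (1, '')]


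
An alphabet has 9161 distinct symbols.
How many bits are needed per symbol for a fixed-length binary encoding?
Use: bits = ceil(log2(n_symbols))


log2(9161) = 13.1613
Bracket: 2^13 = 8192 < 9161 <= 2^14 = 16384
So ceil(log2(9161)) = 14

bits = ceil(log2(9161)) = ceil(13.1613) = 14 bits


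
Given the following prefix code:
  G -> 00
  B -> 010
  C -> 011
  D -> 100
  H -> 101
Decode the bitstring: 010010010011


Decoding step by step:
Bits 010 -> B
Bits 010 -> B
Bits 010 -> B
Bits 011 -> C


Decoded message: BBBC


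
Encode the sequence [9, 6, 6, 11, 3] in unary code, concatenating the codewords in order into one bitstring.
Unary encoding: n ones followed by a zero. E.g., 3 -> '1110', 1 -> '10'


Encode each number as n ones followed by a terminating 0:
  9 -> 1111111110 (10 bits)
  6 -> 1111110 (7 bits)
  6 -> 1111110 (7 bits)
  11 -> 111111111110 (12 bits)
  3 -> 1110 (4 bits)
Total length = 10 + 7 + 7 + 12 + 4 = 40 bits.

Unary([9, 6, 6, 11, 3]) = 1111111110111111011111101111111111101110 (40 bits)


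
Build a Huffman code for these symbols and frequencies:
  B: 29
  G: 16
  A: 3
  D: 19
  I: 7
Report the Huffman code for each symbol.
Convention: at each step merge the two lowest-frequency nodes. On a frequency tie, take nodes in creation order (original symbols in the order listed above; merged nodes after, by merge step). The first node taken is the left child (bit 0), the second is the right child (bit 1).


Huffman tree construction:
Step 1: Merge A(3) + I(7) = 10
Step 2: Merge (A+I)(10) + G(16) = 26
Step 3: Merge D(19) + ((A+I)+G)(26) = 45
Step 4: Merge B(29) + (D+((A+I)+G))(45) = 74
Read each symbol's code off the tree from the root (left child = 0, right child = 1).

Codes:
  B: 0 (length 1)
  G: 111 (length 3)
  A: 1100 (length 4)
  D: 10 (length 2)
  I: 1101 (length 4)
Average code length: 155/74 = 2.0946 bits/symbol


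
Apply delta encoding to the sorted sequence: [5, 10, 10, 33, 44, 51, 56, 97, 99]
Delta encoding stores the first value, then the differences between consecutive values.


First value: 5
Deltas:
  10 - 5 = 5
  10 - 10 = 0
  33 - 10 = 23
  44 - 33 = 11
  51 - 44 = 7
  56 - 51 = 5
  97 - 56 = 41
  99 - 97 = 2


Delta encoded: [5, 5, 0, 23, 11, 7, 5, 41, 2]


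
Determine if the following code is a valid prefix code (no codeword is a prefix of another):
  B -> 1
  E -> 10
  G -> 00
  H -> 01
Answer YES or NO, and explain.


Checking each pair (does one codeword prefix another?):
  B='1' vs E='10': prefix -- VIOLATION

NO -- this is NOT a valid prefix code. B (1) is a prefix of E (10).


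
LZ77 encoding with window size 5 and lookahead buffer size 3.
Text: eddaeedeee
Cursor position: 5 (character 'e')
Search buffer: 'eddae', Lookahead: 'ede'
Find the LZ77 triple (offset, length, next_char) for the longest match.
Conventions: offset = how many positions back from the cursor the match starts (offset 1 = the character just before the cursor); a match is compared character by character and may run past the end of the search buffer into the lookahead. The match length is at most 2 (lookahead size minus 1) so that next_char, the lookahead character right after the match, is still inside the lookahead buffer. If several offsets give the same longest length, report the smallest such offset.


Try each offset into the search buffer:
  offset=1 (pos 4, char 'e'): match length 1
  offset=2 (pos 3, char 'a'): match length 0
  offset=3 (pos 2, char 'd'): match length 0
  offset=4 (pos 1, char 'd'): match length 0
  offset=5 (pos 0, char 'e'): match length 2
Longest match has length 2 at offset 5.
next_char = character at position 5 + 2 = 7 -> 'e'

Best match: offset=5, length=2 (matching 'ed' starting at position 0)
LZ77 triple: (5, 2, 'e')


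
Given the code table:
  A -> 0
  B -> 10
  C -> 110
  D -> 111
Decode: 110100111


Decoding:
110 -> C
10 -> B
0 -> A
111 -> D


Result: CBAD


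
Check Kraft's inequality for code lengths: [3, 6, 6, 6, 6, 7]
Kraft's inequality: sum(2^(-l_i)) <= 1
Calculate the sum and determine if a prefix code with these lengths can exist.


Sum = 2^(-3) + 2^(-6) + 2^(-6) + 2^(-6) + 2^(-6) + 2^(-7)
    = 0.125 + 0.015625 + 0.015625 + 0.015625 + 0.015625 + 0.0078125
    = 25/128 = 0.1953125
Since 0.1953125 <= 1, Kraft's inequality IS satisfied.
A prefix code with these lengths CAN exist.

Kraft sum = 0.1953125. Satisfied.


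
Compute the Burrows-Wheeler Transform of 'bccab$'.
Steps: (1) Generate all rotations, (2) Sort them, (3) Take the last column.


Rotations (sorted):
  0: $bccab -> last char: b
  1: ab$bcc -> last char: c
  2: b$bcca -> last char: a
  3: bccab$ -> last char: $
  4: cab$bc -> last char: c
  5: ccab$b -> last char: b


BWT = bca$cb


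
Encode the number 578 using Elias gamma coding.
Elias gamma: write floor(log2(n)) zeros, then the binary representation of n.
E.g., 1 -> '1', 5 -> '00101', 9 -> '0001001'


num_bits = floor(log2(578)) + 1 = 10
leading_zeros = num_bits - 1 = 9
binary(578) = 1001000010

Elias gamma(578) = '000000000' + '1001000010' = 0000000001001000010 (19 bits)


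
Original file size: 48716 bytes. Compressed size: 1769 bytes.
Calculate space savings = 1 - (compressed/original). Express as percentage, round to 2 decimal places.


ratio = compressed/original = 1769/48716 = 0.036313
savings = 1 - ratio = 1 - 0.036313 = 0.963687
as a percentage: 0.963687 * 100 = 96.37%

Space savings = 1 - 1769/48716 = 96.37%


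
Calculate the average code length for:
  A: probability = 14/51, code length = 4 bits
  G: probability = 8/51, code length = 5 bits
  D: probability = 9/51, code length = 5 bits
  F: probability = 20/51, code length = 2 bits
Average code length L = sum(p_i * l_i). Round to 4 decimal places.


Weighted contributions p_i * l_i:
  A: (14/51) * 4 = 56/51
  G: (8/51) * 5 = 40/51
  D: (9/51) * 5 = 45/51
  F: (20/51) * 2 = 40/51
Sum = (56 + 40 + 45 + 40)/51 = 181/51

L = 181/51 = 3.5490 bits/symbol


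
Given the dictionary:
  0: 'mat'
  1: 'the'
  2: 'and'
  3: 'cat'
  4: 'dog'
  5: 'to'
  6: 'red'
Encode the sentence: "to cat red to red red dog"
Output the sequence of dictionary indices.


Look up each word in the dictionary:
  'to' -> 5
  'cat' -> 3
  'red' -> 6
  'to' -> 5
  'red' -> 6
  'red' -> 6
  'dog' -> 4

Encoded: [5, 3, 6, 5, 6, 6, 4]


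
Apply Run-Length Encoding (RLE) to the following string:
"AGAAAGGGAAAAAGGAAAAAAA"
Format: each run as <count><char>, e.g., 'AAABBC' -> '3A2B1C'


Scanning runs left to right:
  i=0: run of 'A' x 1 -> '1A'
  i=1: run of 'G' x 1 -> '1G'
  i=2: run of 'A' x 3 -> '3A'
  i=5: run of 'G' x 3 -> '3G'
  i=8: run of 'A' x 5 -> '5A'
  i=13: run of 'G' x 2 -> '2G'
  i=15: run of 'A' x 7 -> '7A'

RLE = 1A1G3A3G5A2G7A


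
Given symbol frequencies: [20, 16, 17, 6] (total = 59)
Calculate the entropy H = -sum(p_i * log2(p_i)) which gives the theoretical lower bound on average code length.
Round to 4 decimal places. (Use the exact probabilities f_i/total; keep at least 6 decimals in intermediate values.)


Per-symbol terms -p_i * log2(p_i) with p_i = f_i/59:
  p = 20/59 = 0.338983: log2(p) = -1.560715, -p*log2(p) = 0.529056
  p = 16/59 = 0.271186: log2(p) = -1.882643, -p*log2(p) = 0.510547
  p = 17/59 = 0.288136: log2(p) = -1.795180, -p*log2(p) = 0.517255
  p = 6/59 = 0.101695: log2(p) = -3.297681, -p*log2(p) = 0.335357
H = 0.529056 + 0.510547 + 0.517255 + 0.335357 = 1.892215

H = 1.8922 bits/symbol


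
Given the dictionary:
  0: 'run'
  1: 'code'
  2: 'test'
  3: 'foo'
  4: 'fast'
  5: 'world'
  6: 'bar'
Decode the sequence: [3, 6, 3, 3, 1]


Look up each index in the dictionary:
  3 -> 'foo'
  6 -> 'bar'
  3 -> 'foo'
  3 -> 'foo'
  1 -> 'code'

Decoded: "foo bar foo foo code"


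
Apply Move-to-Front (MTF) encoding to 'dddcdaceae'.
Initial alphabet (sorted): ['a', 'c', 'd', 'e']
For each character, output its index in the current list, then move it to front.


MTF encoding:
'd': index 2 in ['a', 'c', 'd', 'e'] -> ['d', 'a', 'c', 'e']
'd': index 0 in ['d', 'a', 'c', 'e'] -> ['d', 'a', 'c', 'e']
'd': index 0 in ['d', 'a', 'c', 'e'] -> ['d', 'a', 'c', 'e']
'c': index 2 in ['d', 'a', 'c', 'e'] -> ['c', 'd', 'a', 'e']
'd': index 1 in ['c', 'd', 'a', 'e'] -> ['d', 'c', 'a', 'e']
'a': index 2 in ['d', 'c', 'a', 'e'] -> ['a', 'd', 'c', 'e']
'c': index 2 in ['a', 'd', 'c', 'e'] -> ['c', 'a', 'd', 'e']
'e': index 3 in ['c', 'a', 'd', 'e'] -> ['e', 'c', 'a', 'd']
'a': index 2 in ['e', 'c', 'a', 'd'] -> ['a', 'e', 'c', 'd']
'e': index 1 in ['a', 'e', 'c', 'd'] -> ['e', 'a', 'c', 'd']


Output: [2, 0, 0, 2, 1, 2, 2, 3, 2, 1]


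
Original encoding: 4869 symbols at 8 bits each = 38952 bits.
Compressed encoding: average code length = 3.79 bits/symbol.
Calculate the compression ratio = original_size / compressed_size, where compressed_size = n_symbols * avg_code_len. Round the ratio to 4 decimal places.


original_size = n_symbols * orig_bits = 4869 * 8 = 38952 bits
compressed_size = n_symbols * avg_code_len = 4869 * 3.79 = 18453.51 bits
ratio = original_size / compressed_size = 38952 / 18453.51 = 2.1108

Compression ratio = 2.1108


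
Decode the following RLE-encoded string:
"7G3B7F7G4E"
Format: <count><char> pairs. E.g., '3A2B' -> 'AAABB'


Expanding each <count><char> pair:
  7G -> 'GGGGGGG'
  3B -> 'BBB'
  7F -> 'FFFFFFF'
  7G -> 'GGGGGGG'
  4E -> 'EEEE'

Decoded = GGGGGGGBBBFFFFFFFGGGGGGGEEEE


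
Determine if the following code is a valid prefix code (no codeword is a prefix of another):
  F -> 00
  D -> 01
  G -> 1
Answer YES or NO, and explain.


Checking each pair (does one codeword prefix another?):
  F='00' vs D='01': no prefix
  F='00' vs G='1': no prefix
  D='01' vs F='00': no prefix
  D='01' vs G='1': no prefix
  G='1' vs F='00': no prefix
  G='1' vs D='01': no prefix
No violation found over all pairs.

YES -- this is a valid prefix code. No codeword is a prefix of any other codeword.


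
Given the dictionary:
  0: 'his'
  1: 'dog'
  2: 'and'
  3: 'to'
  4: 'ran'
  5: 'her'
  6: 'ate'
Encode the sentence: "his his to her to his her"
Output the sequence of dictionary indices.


Look up each word in the dictionary:
  'his' -> 0
  'his' -> 0
  'to' -> 3
  'her' -> 5
  'to' -> 3
  'his' -> 0
  'her' -> 5

Encoded: [0, 0, 3, 5, 3, 0, 5]


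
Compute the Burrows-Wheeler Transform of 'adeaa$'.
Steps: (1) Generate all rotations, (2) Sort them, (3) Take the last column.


Rotations (sorted):
  0: $adeaa -> last char: a
  1: a$adea -> last char: a
  2: aa$ade -> last char: e
  3: adeaa$ -> last char: $
  4: deaa$a -> last char: a
  5: eaa$ad -> last char: d


BWT = aae$ad


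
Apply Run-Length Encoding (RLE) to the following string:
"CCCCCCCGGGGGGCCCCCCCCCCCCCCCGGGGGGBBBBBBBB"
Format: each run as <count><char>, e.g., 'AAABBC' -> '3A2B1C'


Scanning runs left to right:
  i=0: run of 'C' x 7 -> '7C'
  i=7: run of 'G' x 6 -> '6G'
  i=13: run of 'C' x 15 -> '15C'
  i=28: run of 'G' x 6 -> '6G'
  i=34: run of 'B' x 8 -> '8B'

RLE = 7C6G15C6G8B


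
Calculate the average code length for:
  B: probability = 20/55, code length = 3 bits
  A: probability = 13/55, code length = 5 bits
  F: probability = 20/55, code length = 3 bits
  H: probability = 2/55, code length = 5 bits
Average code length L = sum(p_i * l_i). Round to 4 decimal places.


Weighted contributions p_i * l_i:
  B: (20/55) * 3 = 60/55
  A: (13/55) * 5 = 65/55
  F: (20/55) * 3 = 60/55
  H: (2/55) * 5 = 10/55
Sum = (60 + 65 + 60 + 10)/55 = 195/55

L = 195/55 = 3.5455 bits/symbol


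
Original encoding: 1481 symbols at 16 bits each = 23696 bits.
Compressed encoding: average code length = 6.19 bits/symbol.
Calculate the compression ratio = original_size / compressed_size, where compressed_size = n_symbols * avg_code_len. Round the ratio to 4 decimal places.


original_size = n_symbols * orig_bits = 1481 * 16 = 23696 bits
compressed_size = n_symbols * avg_code_len = 1481 * 6.19 = 9167.39 bits
ratio = original_size / compressed_size = 23696 / 9167.39 = 2.5848

Compression ratio = 2.5848


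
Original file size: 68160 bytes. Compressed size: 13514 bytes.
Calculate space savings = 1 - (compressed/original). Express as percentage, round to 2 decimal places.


ratio = compressed/original = 13514/68160 = 0.198269
savings = 1 - ratio = 1 - 0.198269 = 0.801731
as a percentage: 0.801731 * 100 = 80.17%

Space savings = 1 - 13514/68160 = 80.17%


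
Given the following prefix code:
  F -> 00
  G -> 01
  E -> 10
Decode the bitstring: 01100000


Decoding step by step:
Bits 01 -> G
Bits 10 -> E
Bits 00 -> F
Bits 00 -> F


Decoded message: GEFF


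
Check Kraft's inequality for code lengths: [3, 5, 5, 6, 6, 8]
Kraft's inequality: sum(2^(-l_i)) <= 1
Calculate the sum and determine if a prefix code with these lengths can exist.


Sum = 2^(-3) + 2^(-5) + 2^(-5) + 2^(-6) + 2^(-6) + 2^(-8)
    = 0.125 + 0.03125 + 0.03125 + 0.015625 + 0.015625 + 0.00390625
    = 57/256 = 0.22265625
Since 0.22265625 <= 1, Kraft's inequality IS satisfied.
A prefix code with these lengths CAN exist.

Kraft sum = 0.22265625. Satisfied.


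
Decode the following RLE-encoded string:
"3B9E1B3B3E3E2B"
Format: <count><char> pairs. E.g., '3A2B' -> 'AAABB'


Expanding each <count><char> pair:
  3B -> 'BBB'
  9E -> 'EEEEEEEEE'
  1B -> 'B'
  3B -> 'BBB'
  3E -> 'EEE'
  3E -> 'EEE'
  2B -> 'BB'

Decoded = BBBEEEEEEEEEBBBBEEEEEEBB


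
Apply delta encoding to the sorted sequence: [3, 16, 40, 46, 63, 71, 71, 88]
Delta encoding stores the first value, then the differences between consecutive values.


First value: 3
Deltas:
  16 - 3 = 13
  40 - 16 = 24
  46 - 40 = 6
  63 - 46 = 17
  71 - 63 = 8
  71 - 71 = 0
  88 - 71 = 17


Delta encoded: [3, 13, 24, 6, 17, 8, 0, 17]


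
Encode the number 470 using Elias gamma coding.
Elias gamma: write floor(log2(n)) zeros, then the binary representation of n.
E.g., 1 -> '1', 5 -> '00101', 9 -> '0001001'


num_bits = floor(log2(470)) + 1 = 9
leading_zeros = num_bits - 1 = 8
binary(470) = 111010110

Elias gamma(470) = '00000000' + '111010110' = 00000000111010110 (17 bits)


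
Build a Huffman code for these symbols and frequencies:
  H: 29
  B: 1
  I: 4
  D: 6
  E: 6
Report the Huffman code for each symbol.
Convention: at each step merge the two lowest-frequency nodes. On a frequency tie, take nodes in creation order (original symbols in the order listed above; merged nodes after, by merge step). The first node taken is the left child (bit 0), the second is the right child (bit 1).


Huffman tree construction:
Step 1: Merge B(1) + I(4) = 5
Step 2: Merge (B+I)(5) + D(6) = 11
Step 3: Merge E(6) + ((B+I)+D)(11) = 17
Step 4: Merge (E+((B+I)+D))(17) + H(29) = 46
Read each symbol's code off the tree from the root (left child = 0, right child = 1).

Codes:
  H: 1 (length 1)
  B: 0100 (length 4)
  I: 0101 (length 4)
  D: 011 (length 3)
  E: 00 (length 2)
Average code length: 79/46 = 1.7174 bits/symbol


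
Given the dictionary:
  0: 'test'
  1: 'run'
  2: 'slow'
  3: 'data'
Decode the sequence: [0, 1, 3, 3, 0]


Look up each index in the dictionary:
  0 -> 'test'
  1 -> 'run'
  3 -> 'data'
  3 -> 'data'
  0 -> 'test'

Decoded: "test run data data test"


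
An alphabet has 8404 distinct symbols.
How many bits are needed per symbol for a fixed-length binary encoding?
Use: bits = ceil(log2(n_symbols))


log2(8404) = 13.0369
Bracket: 2^13 = 8192 < 8404 <= 2^14 = 16384
So ceil(log2(8404)) = 14

bits = ceil(log2(8404)) = ceil(13.0369) = 14 bits


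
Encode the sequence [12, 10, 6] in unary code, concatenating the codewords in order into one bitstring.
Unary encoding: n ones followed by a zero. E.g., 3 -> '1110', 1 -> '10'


Encode each number as n ones followed by a terminating 0:
  12 -> 1111111111110 (13 bits)
  10 -> 11111111110 (11 bits)
  6 -> 1111110 (7 bits)
Total length = 13 + 11 + 7 = 31 bits.

Unary([12, 10, 6]) = 1111111111110111111111101111110 (31 bits)


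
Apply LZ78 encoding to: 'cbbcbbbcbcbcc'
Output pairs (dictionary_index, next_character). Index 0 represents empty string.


LZ78 encoding steps:
Dictionary: {0: ''}
Step 1: w='' (idx 0), next='c' -> output (0, 'c'), add 'c' as idx 1
Step 2: w='' (idx 0), next='b' -> output (0, 'b'), add 'b' as idx 2
Step 3: w='b' (idx 2), next='c' -> output (2, 'c'), add 'bc' as idx 3
Step 4: w='b' (idx 2), next='b' -> output (2, 'b'), add 'bb' as idx 4
Step 5: w='bc' (idx 3), next='b' -> output (3, 'b'), add 'bcb' as idx 5
Step 6: w='c' (idx 1), next='b' -> output (1, 'b'), add 'cb' as idx 6
Step 7: w='c' (idx 1), next='c' -> output (1, 'c'), add 'cc' as idx 7


Encoded: [(0, 'c'), (0, 'b'), (2, 'c'), (2, 'b'), (3, 'b'), (1, 'b'), (1, 'c')]


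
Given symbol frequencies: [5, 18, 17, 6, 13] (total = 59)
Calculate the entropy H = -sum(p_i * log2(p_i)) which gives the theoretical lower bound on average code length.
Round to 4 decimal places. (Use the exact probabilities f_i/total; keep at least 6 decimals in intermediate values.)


Per-symbol terms -p_i * log2(p_i) with p_i = f_i/59:
  p = 5/59 = 0.084746: log2(p) = -3.560715, -p*log2(p) = 0.301756
  p = 18/59 = 0.305085: log2(p) = -1.712718, -p*log2(p) = 0.522524
  p = 17/59 = 0.288136: log2(p) = -1.795180, -p*log2(p) = 0.517255
  p = 6/59 = 0.101695: log2(p) = -3.297681, -p*log2(p) = 0.335357
  p = 13/59 = 0.220339: log2(p) = -2.182203, -p*log2(p) = 0.480824
H = 0.301756 + 0.522524 + 0.517255 + 0.335357 + 0.480824 = 2.157716

H = 2.1577 bits/symbol


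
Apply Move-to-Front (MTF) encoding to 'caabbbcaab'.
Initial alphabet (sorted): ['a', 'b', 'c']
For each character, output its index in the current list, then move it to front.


MTF encoding:
'c': index 2 in ['a', 'b', 'c'] -> ['c', 'a', 'b']
'a': index 1 in ['c', 'a', 'b'] -> ['a', 'c', 'b']
'a': index 0 in ['a', 'c', 'b'] -> ['a', 'c', 'b']
'b': index 2 in ['a', 'c', 'b'] -> ['b', 'a', 'c']
'b': index 0 in ['b', 'a', 'c'] -> ['b', 'a', 'c']
'b': index 0 in ['b', 'a', 'c'] -> ['b', 'a', 'c']
'c': index 2 in ['b', 'a', 'c'] -> ['c', 'b', 'a']
'a': index 2 in ['c', 'b', 'a'] -> ['a', 'c', 'b']
'a': index 0 in ['a', 'c', 'b'] -> ['a', 'c', 'b']
'b': index 2 in ['a', 'c', 'b'] -> ['b', 'a', 'c']


Output: [2, 1, 0, 2, 0, 0, 2, 2, 0, 2]


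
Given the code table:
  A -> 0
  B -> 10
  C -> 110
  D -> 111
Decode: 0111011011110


Decoding:
0 -> A
111 -> D
0 -> A
110 -> C
111 -> D
10 -> B


Result: ADACDB


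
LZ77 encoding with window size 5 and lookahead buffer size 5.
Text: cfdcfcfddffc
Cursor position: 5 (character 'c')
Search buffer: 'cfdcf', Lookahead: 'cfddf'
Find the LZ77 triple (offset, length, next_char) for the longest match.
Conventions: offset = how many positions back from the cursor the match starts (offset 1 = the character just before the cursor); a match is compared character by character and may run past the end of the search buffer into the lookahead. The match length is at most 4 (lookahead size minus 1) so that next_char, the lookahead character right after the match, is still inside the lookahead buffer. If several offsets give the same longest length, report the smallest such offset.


Try each offset into the search buffer:
  offset=1 (pos 4, char 'f'): match length 0
  offset=2 (pos 3, char 'c'): match length 2
  offset=3 (pos 2, char 'd'): match length 0
  offset=4 (pos 1, char 'f'): match length 0
  offset=5 (pos 0, char 'c'): match length 3
Longest match has length 3 at offset 5.
next_char = character at position 5 + 3 = 8 -> 'd'

Best match: offset=5, length=3 (matching 'cfd' starting at position 0)
LZ77 triple: (5, 3, 'd')


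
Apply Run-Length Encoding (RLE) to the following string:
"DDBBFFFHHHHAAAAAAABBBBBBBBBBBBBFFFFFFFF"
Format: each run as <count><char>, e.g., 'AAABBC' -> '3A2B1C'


Scanning runs left to right:
  i=0: run of 'D' x 2 -> '2D'
  i=2: run of 'B' x 2 -> '2B'
  i=4: run of 'F' x 3 -> '3F'
  i=7: run of 'H' x 4 -> '4H'
  i=11: run of 'A' x 7 -> '7A'
  i=18: run of 'B' x 13 -> '13B'
  i=31: run of 'F' x 8 -> '8F'

RLE = 2D2B3F4H7A13B8F


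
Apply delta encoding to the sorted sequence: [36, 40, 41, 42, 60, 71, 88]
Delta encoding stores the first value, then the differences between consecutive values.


First value: 36
Deltas:
  40 - 36 = 4
  41 - 40 = 1
  42 - 41 = 1
  60 - 42 = 18
  71 - 60 = 11
  88 - 71 = 17


Delta encoded: [36, 4, 1, 1, 18, 11, 17]


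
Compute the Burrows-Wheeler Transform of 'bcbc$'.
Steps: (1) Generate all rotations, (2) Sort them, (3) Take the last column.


Rotations (sorted):
  0: $bcbc -> last char: c
  1: bc$bc -> last char: c
  2: bcbc$ -> last char: $
  3: c$bcb -> last char: b
  4: cbc$b -> last char: b


BWT = cc$bb


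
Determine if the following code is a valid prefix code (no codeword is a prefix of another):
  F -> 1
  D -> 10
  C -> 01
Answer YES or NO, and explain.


Checking each pair (does one codeword prefix another?):
  F='1' vs D='10': prefix -- VIOLATION

NO -- this is NOT a valid prefix code. F (1) is a prefix of D (10).


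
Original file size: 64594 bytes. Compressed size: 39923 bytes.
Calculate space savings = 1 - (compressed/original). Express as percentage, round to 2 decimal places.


ratio = compressed/original = 39923/64594 = 0.618061
savings = 1 - ratio = 1 - 0.618061 = 0.381939
as a percentage: 0.381939 * 100 = 38.19%

Space savings = 1 - 39923/64594 = 38.19%


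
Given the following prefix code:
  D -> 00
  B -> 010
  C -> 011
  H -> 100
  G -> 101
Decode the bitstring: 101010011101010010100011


Decoding step by step:
Bits 101 -> G
Bits 010 -> B
Bits 011 -> C
Bits 101 -> G
Bits 010 -> B
Bits 010 -> B
Bits 100 -> H
Bits 011 -> C


Decoded message: GBCGBBHC


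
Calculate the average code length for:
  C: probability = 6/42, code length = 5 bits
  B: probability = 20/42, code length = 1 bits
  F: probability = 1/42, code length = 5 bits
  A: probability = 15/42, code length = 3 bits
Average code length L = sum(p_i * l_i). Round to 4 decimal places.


Weighted contributions p_i * l_i:
  C: (6/42) * 5 = 30/42
  B: (20/42) * 1 = 20/42
  F: (1/42) * 5 = 5/42
  A: (15/42) * 3 = 45/42
Sum = (30 + 20 + 5 + 45)/42 = 100/42

L = 100/42 = 2.3810 bits/symbol


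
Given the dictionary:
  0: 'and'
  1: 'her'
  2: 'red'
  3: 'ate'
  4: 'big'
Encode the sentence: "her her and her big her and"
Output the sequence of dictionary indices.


Look up each word in the dictionary:
  'her' -> 1
  'her' -> 1
  'and' -> 0
  'her' -> 1
  'big' -> 4
  'her' -> 1
  'and' -> 0

Encoded: [1, 1, 0, 1, 4, 1, 0]


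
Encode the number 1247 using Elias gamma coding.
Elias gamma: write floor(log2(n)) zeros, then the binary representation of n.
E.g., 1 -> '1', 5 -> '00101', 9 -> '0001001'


num_bits = floor(log2(1247)) + 1 = 11
leading_zeros = num_bits - 1 = 10
binary(1247) = 10011011111

Elias gamma(1247) = '0000000000' + '10011011111' = 000000000010011011111 (21 bits)


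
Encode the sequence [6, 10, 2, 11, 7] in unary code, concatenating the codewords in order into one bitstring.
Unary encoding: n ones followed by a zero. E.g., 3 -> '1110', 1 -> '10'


Encode each number as n ones followed by a terminating 0:
  6 -> 1111110 (7 bits)
  10 -> 11111111110 (11 bits)
  2 -> 110 (3 bits)
  11 -> 111111111110 (12 bits)
  7 -> 11111110 (8 bits)
Total length = 7 + 11 + 3 + 12 + 8 = 41 bits.

Unary([6, 10, 2, 11, 7]) = 11111101111111111011011111111111011111110 (41 bits)


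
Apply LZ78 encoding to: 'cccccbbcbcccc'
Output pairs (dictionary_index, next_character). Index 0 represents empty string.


LZ78 encoding steps:
Dictionary: {0: ''}
Step 1: w='' (idx 0), next='c' -> output (0, 'c'), add 'c' as idx 1
Step 2: w='c' (idx 1), next='c' -> output (1, 'c'), add 'cc' as idx 2
Step 3: w='cc' (idx 2), next='b' -> output (2, 'b'), add 'ccb' as idx 3
Step 4: w='' (idx 0), next='b' -> output (0, 'b'), add 'b' as idx 4
Step 5: w='c' (idx 1), next='b' -> output (1, 'b'), add 'cb' as idx 5
Step 6: w='cc' (idx 2), next='c' -> output (2, 'c'), add 'ccc' as idx 6
Step 7: w='c' (idx 1), end of input -> output (1, '')


Encoded: [(0, 'c'), (1, 'c'), (2, 'b'), (0, 'b'), (1, 'b'), (2, 'c'), (1, '')]


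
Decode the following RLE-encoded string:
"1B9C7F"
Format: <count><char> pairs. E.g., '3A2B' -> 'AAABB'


Expanding each <count><char> pair:
  1B -> 'B'
  9C -> 'CCCCCCCCC'
  7F -> 'FFFFFFF'

Decoded = BCCCCCCCCCFFFFFFF


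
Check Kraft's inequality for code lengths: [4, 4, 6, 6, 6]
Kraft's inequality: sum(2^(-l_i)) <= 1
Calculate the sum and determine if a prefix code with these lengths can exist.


Sum = 2^(-4) + 2^(-4) + 2^(-6) + 2^(-6) + 2^(-6)
    = 0.0625 + 0.0625 + 0.015625 + 0.015625 + 0.015625
    = 11/64 = 0.171875
Since 0.171875 <= 1, Kraft's inequality IS satisfied.
A prefix code with these lengths CAN exist.

Kraft sum = 0.171875. Satisfied.


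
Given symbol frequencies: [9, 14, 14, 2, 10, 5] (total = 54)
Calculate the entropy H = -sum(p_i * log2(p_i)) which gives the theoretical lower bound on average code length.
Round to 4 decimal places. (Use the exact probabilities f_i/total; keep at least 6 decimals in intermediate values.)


Per-symbol terms -p_i * log2(p_i) with p_i = f_i/54:
  p = 9/54 = 0.166667: log2(p) = -2.584963, -p*log2(p) = 0.430827
  p = 14/54 = 0.259259: log2(p) = -1.947533, -p*log2(p) = 0.504916
  p = 14/54 = 0.259259: log2(p) = -1.947533, -p*log2(p) = 0.504916
  p = 2/54 = 0.037037: log2(p) = -4.754888, -p*log2(p) = 0.176107
  p = 10/54 = 0.185185: log2(p) = -2.432959, -p*log2(p) = 0.450548
  p = 5/54 = 0.092593: log2(p) = -3.432959, -p*log2(p) = 0.317867
H = 0.430827 + 0.504916 + 0.504916 + 0.176107 + 0.450548 + 0.317867 = 2.385181

H = 2.3852 bits/symbol


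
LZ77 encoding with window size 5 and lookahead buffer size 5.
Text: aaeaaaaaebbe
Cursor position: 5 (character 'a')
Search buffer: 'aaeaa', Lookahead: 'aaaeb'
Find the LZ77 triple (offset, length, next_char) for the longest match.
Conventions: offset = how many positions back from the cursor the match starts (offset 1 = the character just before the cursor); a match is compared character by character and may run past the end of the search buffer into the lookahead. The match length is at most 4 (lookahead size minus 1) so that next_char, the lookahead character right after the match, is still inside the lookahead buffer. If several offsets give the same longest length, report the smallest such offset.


Try each offset into the search buffer:
  offset=1 (pos 4, char 'a'): match length 3
  offset=2 (pos 3, char 'a'): match length 3
  offset=3 (pos 2, char 'e'): match length 0
  offset=4 (pos 1, char 'a'): match length 1
  offset=5 (pos 0, char 'a'): match length 2
Longest match has length 3, found at offsets 1, 2; take the smallest, offset 1.
next_char = character at position 5 + 3 = 8 -> 'e'

Best match: offset=1, length=3 (matching 'aaa' starting at position 4)
LZ77 triple: (1, 3, 'e')


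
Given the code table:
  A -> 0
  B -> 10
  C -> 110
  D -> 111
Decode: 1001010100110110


Decoding:
10 -> B
0 -> A
10 -> B
10 -> B
10 -> B
0 -> A
110 -> C
110 -> C


Result: BABBBACC


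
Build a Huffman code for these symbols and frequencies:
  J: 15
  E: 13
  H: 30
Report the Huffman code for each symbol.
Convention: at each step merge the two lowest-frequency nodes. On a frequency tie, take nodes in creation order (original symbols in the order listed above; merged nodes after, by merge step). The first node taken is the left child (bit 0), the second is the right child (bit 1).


Huffman tree construction:
Step 1: Merge E(13) + J(15) = 28
Step 2: Merge (E+J)(28) + H(30) = 58
Read each symbol's code off the tree from the root (left child = 0, right child = 1).

Codes:
  J: 01 (length 2)
  E: 00 (length 2)
  H: 1 (length 1)
Average code length: 86/58 = 1.4828 bits/symbol


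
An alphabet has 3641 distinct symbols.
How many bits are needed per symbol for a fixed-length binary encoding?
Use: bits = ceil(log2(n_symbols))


log2(3641) = 11.8301
Bracket: 2^11 = 2048 < 3641 <= 2^12 = 4096
So ceil(log2(3641)) = 12

bits = ceil(log2(3641)) = ceil(11.8301) = 12 bits


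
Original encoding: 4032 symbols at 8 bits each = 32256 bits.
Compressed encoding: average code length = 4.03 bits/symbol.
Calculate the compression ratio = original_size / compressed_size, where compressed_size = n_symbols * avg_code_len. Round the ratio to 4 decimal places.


original_size = n_symbols * orig_bits = 4032 * 8 = 32256 bits
compressed_size = n_symbols * avg_code_len = 4032 * 4.03 = 16248.96 bits
ratio = original_size / compressed_size = 32256 / 16248.96 = 1.9851

Compression ratio = 1.9851


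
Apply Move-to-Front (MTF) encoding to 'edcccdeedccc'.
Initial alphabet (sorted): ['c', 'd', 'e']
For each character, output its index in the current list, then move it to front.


MTF encoding:
'e': index 2 in ['c', 'd', 'e'] -> ['e', 'c', 'd']
'd': index 2 in ['e', 'c', 'd'] -> ['d', 'e', 'c']
'c': index 2 in ['d', 'e', 'c'] -> ['c', 'd', 'e']
'c': index 0 in ['c', 'd', 'e'] -> ['c', 'd', 'e']
'c': index 0 in ['c', 'd', 'e'] -> ['c', 'd', 'e']
'd': index 1 in ['c', 'd', 'e'] -> ['d', 'c', 'e']
'e': index 2 in ['d', 'c', 'e'] -> ['e', 'd', 'c']
'e': index 0 in ['e', 'd', 'c'] -> ['e', 'd', 'c']
'd': index 1 in ['e', 'd', 'c'] -> ['d', 'e', 'c']
'c': index 2 in ['d', 'e', 'c'] -> ['c', 'd', 'e']
'c': index 0 in ['c', 'd', 'e'] -> ['c', 'd', 'e']
'c': index 0 in ['c', 'd', 'e'] -> ['c', 'd', 'e']


Output: [2, 2, 2, 0, 0, 1, 2, 0, 1, 2, 0, 0]


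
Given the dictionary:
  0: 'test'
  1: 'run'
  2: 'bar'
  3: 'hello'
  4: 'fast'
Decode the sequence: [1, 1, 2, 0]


Look up each index in the dictionary:
  1 -> 'run'
  1 -> 'run'
  2 -> 'bar'
  0 -> 'test'

Decoded: "run run bar test"
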